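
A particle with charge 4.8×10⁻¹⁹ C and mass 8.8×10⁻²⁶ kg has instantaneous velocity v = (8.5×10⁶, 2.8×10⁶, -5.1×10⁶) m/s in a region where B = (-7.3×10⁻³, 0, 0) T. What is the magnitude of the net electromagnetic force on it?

v×B = (0, 3.72×10⁴, 2.04×10⁴) N/C.
F = q v×B = (4.8×10⁻¹⁹ C)·(0, 3.72×10⁴, 2.04×10⁴) = (0, 1.79×10⁻¹⁴, 9.81×10⁻¹⁵) N.
|F| = 2.04×10⁻¹⁴ N.

|F| ≈ 2.04×10⁻¹⁴ N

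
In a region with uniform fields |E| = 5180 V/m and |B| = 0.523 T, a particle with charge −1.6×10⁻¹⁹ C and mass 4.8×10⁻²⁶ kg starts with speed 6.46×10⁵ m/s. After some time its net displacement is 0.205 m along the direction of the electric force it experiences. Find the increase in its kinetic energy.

ΔKE ≈ 1.70×10⁻¹⁶ J

The magnetic force is always ⟂ v and does no work; only the electric force changes KE.
ΔKE = F_E · d = |q|E d = (1.6×10⁻¹⁹)(5180)(0.205) ≈ 1.70×10⁻¹⁶ J.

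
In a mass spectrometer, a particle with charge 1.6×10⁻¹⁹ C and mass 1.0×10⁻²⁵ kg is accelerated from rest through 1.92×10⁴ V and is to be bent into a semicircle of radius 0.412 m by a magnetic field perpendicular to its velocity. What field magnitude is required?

B ≈ 0.376 T

v = √(2|q|V/m) = √(2·1.6×10⁻¹⁹·1.92×10⁴/1.0×10⁻²⁵) ≈ 2.479×10⁵ m/s.
B = mv/(|q|r) = (1.0×10⁻²⁵)(2.479×10⁵)/((1.6×10⁻¹⁹)(0.412)) ≈ 0.376 T.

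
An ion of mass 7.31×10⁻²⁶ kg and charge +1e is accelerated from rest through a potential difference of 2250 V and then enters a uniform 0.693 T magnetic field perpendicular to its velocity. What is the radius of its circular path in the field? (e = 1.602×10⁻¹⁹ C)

r ≈ 0.0654 m

Acceleration: |q|V = ½mv² ⇒ v = √(2|q|V/m) = √(2·1.602×10⁻¹⁹·2250/7.31×10⁻²⁶) ≈ 9.931×10⁴ m/s.
In the field: r = mv/(|q|B) = (7.31×10⁻²⁶)(9.931×10⁴)/((1.602×10⁻¹⁹)(0.693)) ≈ 0.0654 m.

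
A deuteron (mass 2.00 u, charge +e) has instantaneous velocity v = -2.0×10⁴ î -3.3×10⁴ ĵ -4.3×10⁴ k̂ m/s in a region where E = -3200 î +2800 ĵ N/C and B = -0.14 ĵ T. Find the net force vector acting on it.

v×B = (-6020, 0, 2800) N/C.
E + v×B = (-9220, 2800, 2800) N/C.
F = q(E + v×B) = (1.602×10⁻¹⁹ C)·(-9220, 2800, 2800) = (-1.48×10⁻¹⁵, 4.49×10⁻¹⁶, 4.49×10⁻¹⁶) N.

F ≈ (-1.48×10⁻¹⁵, 4.49×10⁻¹⁶, 4.49×10⁻¹⁶) N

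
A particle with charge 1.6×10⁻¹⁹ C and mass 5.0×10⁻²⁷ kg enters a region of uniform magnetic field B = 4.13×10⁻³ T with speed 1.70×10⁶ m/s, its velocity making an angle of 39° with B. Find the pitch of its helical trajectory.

v∥ = v cosθ = 1.70×10⁶·cos39° ≈ 1.321×10⁶ m/s.
T = 2πm/(|q|B) = 2π(5.0×10⁻²⁷)/((1.6×10⁻¹⁹)(4.13×10⁻³)) ≈ 4.754×10⁻⁵ s.
pitch = v∥ T = (1.321×10⁶)(4.754×10⁻⁵) ≈ 62.8 m.

p ≈ 62.8 m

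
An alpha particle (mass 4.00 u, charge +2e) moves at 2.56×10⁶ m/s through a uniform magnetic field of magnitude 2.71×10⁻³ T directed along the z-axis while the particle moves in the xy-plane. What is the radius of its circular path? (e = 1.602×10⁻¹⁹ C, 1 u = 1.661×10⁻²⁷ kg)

The magnetic force provides the centripetal force: |q|vB = mv²/r.
r = mv/(|q|B) = (6.644×10⁻²⁷)(2.56×10⁶)/((3.204×10⁻¹⁹)(2.71×10⁻³)) ≈ 19.6 m.

r ≈ 19.6 m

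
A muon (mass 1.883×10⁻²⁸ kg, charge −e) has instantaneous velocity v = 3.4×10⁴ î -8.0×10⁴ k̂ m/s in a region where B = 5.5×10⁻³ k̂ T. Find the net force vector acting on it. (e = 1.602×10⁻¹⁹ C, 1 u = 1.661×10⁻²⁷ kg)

F ≈ (0, 3.00×10⁻¹⁷, 0) N

v×B = (0, -187, 0) N/C.
F = q v×B = (−1.602×10⁻¹⁹ C)·(0, -187, 0) = (0, 3.00×10⁻¹⁷, 0) N.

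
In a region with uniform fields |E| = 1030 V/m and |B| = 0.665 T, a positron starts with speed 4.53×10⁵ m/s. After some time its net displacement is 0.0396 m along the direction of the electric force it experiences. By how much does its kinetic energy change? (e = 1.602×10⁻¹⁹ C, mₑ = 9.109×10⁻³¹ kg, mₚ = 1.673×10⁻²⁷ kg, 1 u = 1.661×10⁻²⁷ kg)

The magnetic force is always ⟂ v and does no work; only the electric force changes KE.
ΔKE = F_E · d = |q|E d = (1.602×10⁻¹⁹)(1030)(0.0396) ≈ 6.53×10⁻¹⁸ J.

ΔKE ≈ 6.53×10⁻¹⁸ J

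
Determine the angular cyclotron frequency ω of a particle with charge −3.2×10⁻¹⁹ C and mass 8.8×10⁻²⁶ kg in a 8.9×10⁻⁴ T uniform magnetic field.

ω = |q|B/m.
ω = (3.2×10⁻¹⁹)(8.9×10⁻⁴)/8.8×10⁻²⁶ ≈ 3200 rad/s.

ω ≈ 3200 rad/s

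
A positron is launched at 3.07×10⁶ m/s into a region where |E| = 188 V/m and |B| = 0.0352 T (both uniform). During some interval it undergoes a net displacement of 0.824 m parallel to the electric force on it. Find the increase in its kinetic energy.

ΔKE ≈ 2.48×10⁻¹⁷ J

The magnetic force is always ⟂ v and does no work; only the electric force changes KE.
ΔKE = F_E · d = |q|E d = (1.602×10⁻¹⁹)(188)(0.824) ≈ 2.48×10⁻¹⁷ J.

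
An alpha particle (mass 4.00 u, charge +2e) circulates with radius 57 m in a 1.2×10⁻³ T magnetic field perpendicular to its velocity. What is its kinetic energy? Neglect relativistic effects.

v = |q|Br/m, then KE = ½mv² = (qBr)²/(2m).
v = (3.204×10⁻¹⁹)(1.2×10⁻³)(57)/6.644×10⁻²⁷ ≈ 3.299×10⁶ m/s.
KE = ½(6.644×10⁻²⁷)(3.299×10⁶)² ≈ 3.6×10⁻¹⁴ J.

KE ≈ 3.6×10⁻¹⁴ J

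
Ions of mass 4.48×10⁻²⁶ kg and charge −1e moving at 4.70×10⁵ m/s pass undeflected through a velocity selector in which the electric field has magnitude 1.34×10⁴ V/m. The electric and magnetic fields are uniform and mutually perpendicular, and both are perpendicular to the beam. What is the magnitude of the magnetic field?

B = 0.0285 T

Balance of forces in the selector: qE = qvB ⇒ B = E/v.
B = 1.34×10⁴/4.70×10⁵ = 0.0285 T.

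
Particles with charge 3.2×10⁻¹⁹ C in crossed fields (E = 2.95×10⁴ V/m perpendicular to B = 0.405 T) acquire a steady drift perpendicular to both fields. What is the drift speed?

v_d ≈ 7.28×10⁴ m/s

The steady drift has the magnetic force balancing the electric force, so v_d = E/B.
v_d = 2.95×10⁴/0.405 = 7.28×10⁴ m/s.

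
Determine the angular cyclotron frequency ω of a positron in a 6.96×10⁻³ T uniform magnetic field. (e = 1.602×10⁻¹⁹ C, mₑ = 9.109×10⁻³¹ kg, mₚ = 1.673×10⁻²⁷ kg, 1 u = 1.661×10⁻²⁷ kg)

ω ≈ 1.22×10⁹ rad/s

ω = |q|B/m.
ω = (1.602×10⁻¹⁹)(6.96×10⁻³)/9.109×10⁻³¹ ≈ 1.22×10⁹ rad/s.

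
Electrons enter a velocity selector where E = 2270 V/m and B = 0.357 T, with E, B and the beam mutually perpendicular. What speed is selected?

Zero net Lorentz force requires |qE| = |q v×B|, i.e. E = vB.
v = E/B = 2270/0.357 = 6360 m/s.

v = 6360 m/s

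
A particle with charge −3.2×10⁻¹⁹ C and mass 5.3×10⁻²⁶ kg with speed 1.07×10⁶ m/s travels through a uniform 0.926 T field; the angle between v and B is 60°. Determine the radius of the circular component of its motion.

r ≈ 0.166 m

v⊥ = v sinθ = 1.07×10⁶·sin60° ≈ 9.266×10⁵ m/s.
r = m v⊥/(|q|B) = (5.3×10⁻²⁶)(9.266×10⁵)/((3.2×10⁻¹⁹)(0.926)) ≈ 0.166 m.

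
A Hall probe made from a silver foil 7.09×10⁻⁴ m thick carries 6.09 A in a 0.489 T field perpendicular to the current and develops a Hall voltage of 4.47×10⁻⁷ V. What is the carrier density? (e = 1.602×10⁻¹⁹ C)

n ≈ 5.87×10²⁸ m⁻³

From V_H = IB/(n e t), n = IB/(V_H e t).
n = (6.09)(0.489)/((4.47×10⁻⁷)(1.602×10⁻¹⁹)(7.09×10⁻⁴)) ≈ 5.87×10²⁸ m⁻³.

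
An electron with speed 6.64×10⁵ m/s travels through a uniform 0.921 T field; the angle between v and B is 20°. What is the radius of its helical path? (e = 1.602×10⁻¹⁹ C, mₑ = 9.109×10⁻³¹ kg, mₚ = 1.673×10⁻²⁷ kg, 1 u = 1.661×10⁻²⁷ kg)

r ≈ 1.40×10⁻⁶ m

v⊥ = v sinθ = 6.64×10⁵·sin20° ≈ 2.271×10⁵ m/s.
r = m v⊥/(|q|B) = (9.109×10⁻³¹)(2.271×10⁵)/((1.602×10⁻¹⁹)(0.921)) ≈ 1.40×10⁻⁶ m.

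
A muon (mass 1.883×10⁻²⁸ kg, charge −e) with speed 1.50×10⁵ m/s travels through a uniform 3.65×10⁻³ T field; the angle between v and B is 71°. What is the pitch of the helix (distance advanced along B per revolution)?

p ≈ 0.0988 m

v∥ = v cosθ = 1.50×10⁵·cos71° ≈ 4.884×10⁴ m/s.
T = 2πm/(|q|B) = 2π(1.883×10⁻²⁸)/((1.602×10⁻¹⁹)(3.65×10⁻³)) ≈ 2.023×10⁻⁶ s.
pitch = v∥ T = (4.884×10⁴)(2.023×10⁻⁶) ≈ 0.0988 m.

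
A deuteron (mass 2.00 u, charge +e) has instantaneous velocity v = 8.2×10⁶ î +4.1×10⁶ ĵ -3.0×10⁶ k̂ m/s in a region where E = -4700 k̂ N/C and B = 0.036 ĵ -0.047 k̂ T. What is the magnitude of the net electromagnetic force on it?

v×B = (-8.47×10⁴, 3.85×10⁵, 2.95×10⁵) N/C.
E + v×B = (-8.47×10⁴, 3.85×10⁵, 2.90×10⁵) N/C.
F = q(E + v×B) = (1.602×10⁻¹⁹ C)·(-8.47×10⁴, 3.85×10⁵, 2.90×10⁵) = (-1.36×10⁻¹⁴, 6.17×10⁻¹⁴, 4.65×10⁻¹⁴) N.
|F| = 7.85×10⁻¹⁴ N.

|F| ≈ 7.85×10⁻¹⁴ N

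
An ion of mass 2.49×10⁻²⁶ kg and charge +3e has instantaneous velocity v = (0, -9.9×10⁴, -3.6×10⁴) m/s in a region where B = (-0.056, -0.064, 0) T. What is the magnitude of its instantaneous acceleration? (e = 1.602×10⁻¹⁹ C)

v×B = (-2300, 2020, -5540) N/C.
F = q v×B = (4.806×10⁻¹⁹ C)·(-2300, 2020, -5540) = (-1.11×10⁻¹⁵, 9.69×10⁻¹⁶, -2.66×10⁻¹⁵) N.
|a| = |F|/m = 3.044×10⁻¹⁵/2.49×10⁻²⁶ ≈ 1.22×10¹¹ m/s².

|a| ≈ 1.22×10¹¹ m/s²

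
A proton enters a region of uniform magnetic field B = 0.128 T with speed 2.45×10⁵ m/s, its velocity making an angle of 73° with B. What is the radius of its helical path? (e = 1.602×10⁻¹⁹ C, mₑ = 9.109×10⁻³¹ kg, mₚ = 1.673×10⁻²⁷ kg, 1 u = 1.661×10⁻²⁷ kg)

v⊥ = v sinθ = 2.45×10⁵·sin73° ≈ 2.343×10⁵ m/s.
r = m v⊥/(|q|B) = (1.673×10⁻²⁷)(2.343×10⁵)/((1.602×10⁻¹⁹)(0.128)) ≈ 0.0191 m.

r ≈ 0.0191 m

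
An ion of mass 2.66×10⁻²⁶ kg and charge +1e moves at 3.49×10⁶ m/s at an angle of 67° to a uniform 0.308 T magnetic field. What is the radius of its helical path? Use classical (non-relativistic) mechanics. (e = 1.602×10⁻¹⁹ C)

v⊥ = v sinθ = 3.49×10⁶·sin67° ≈ 3.213×10⁶ m/s.
r = m v⊥/(|q|B) = (2.66×10⁻²⁶)(3.213×10⁶)/((1.602×10⁻¹⁹)(0.308)) ≈ 1.73 m.

r ≈ 1.73 m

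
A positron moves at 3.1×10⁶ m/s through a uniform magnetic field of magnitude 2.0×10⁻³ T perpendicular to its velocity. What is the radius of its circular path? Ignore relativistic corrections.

r ≈ 8.8×10⁻³ m

The magnetic force provides the centripetal force: |q|vB = mv²/r.
r = mv/(|q|B) = (9.109×10⁻³¹)(3.1×10⁶)/((1.602×10⁻¹⁹)(2.0×10⁻³)) ≈ 8.8×10⁻³ m.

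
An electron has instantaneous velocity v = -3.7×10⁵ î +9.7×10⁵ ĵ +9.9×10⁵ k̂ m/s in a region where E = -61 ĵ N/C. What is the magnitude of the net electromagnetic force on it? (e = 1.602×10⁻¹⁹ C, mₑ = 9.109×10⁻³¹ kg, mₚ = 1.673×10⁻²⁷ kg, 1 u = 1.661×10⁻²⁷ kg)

|F| ≈ 9.77×10⁻¹⁸ N

Only an electric field acts, so F = qE = (−1.602×10⁻¹⁹ C)·(0, -61.0, 0) = (0, 9.77×10⁻¹⁸, 0) N.
|F| = 9.77×10⁻¹⁸ N.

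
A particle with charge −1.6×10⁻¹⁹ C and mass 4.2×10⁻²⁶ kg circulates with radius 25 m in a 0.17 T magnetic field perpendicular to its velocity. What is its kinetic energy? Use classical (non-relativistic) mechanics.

KE ≈ 5.5×10⁻¹² J

v = |q|Br/m, then KE = ½mv² = (qBr)²/(2m).
v = (1.6×10⁻¹⁹)(0.17)(25)/4.2×10⁻²⁶ ≈ 1.619×10⁷ m/s.
KE = ½(4.2×10⁻²⁶)(1.619×10⁷)² ≈ 5.5×10⁻¹² J.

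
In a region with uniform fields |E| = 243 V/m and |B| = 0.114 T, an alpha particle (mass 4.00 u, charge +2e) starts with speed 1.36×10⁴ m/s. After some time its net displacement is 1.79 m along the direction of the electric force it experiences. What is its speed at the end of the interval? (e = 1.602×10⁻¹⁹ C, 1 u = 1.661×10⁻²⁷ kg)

B does no work; ΔKE = |q|E d.
½mv_f² = ½mv₀² + |q|Ed = ½(6.644×10⁻²⁷)(1.36×10⁴)² + (3.204×10⁻¹⁹)(243)(1.79) ≈ 6.144×10⁻¹⁹ J + 1.394×10⁻¹⁶ J ≈ 1.400×10⁻¹⁶ J.
v_f = √(2·1.400×10⁻¹⁶/6.644×10⁻²⁷) ≈ 2.05×10⁵ m/s.

v_f ≈ 2.05×10⁵ m/s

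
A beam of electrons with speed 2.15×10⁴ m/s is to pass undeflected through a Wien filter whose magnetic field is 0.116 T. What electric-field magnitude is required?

For straight-line motion qE = qvB, so E = vB.
E = 2.15×10⁴ × 0.116 = 2490 V/m.

E = 2490 V/m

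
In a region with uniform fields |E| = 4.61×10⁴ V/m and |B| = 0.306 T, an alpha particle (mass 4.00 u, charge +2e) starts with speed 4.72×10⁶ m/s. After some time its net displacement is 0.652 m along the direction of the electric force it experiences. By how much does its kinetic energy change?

ΔKE ≈ 9.63×10⁻¹⁵ J

The magnetic force is always ⟂ v and does no work; only the electric force changes KE.
ΔKE = F_E · d = |q|E d = (3.204×10⁻¹⁹)(4.61×10⁴)(0.652) ≈ 9.63×10⁻¹⁵ J.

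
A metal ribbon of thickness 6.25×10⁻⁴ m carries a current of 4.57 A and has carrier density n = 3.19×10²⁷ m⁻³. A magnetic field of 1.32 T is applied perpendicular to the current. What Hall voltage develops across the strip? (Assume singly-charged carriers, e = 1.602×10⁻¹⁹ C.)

V_H ≈ 1.89×10⁻⁵ V

V_H = IB/(n e t).
V_H = (4.57)(1.32)/((3.19×10²⁷)(1.602×10⁻¹⁹)(6.25×10⁻⁴)) ≈ 1.89×10⁻⁵ V.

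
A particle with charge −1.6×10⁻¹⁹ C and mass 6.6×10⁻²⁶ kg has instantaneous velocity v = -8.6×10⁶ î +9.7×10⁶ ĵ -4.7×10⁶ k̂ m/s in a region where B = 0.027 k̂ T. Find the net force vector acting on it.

v×B = (2.62×10⁵, 2.32×10⁵, 0) N/C.
F = q v×B = (−1.6×10⁻¹⁹ C)·(2.62×10⁵, 2.32×10⁵, 0) = (-4.19×10⁻¹⁴, -3.72×10⁻¹⁴, 0) N.

F ≈ (-4.19×10⁻¹⁴, -3.72×10⁻¹⁴, 0) N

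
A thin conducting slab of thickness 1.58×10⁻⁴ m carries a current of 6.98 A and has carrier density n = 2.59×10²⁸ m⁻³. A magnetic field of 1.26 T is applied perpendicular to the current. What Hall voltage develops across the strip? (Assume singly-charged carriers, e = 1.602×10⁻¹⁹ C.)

V_H = IB/(n e t).
V_H = (6.98)(1.26)/((2.59×10²⁸)(1.602×10⁻¹⁹)(1.58×10⁻⁴)) ≈ 1.34×10⁻⁵ V.

V_H ≈ 1.34×10⁻⁵ V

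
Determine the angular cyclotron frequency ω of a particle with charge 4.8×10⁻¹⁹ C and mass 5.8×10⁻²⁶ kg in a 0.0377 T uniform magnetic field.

ω = |q|B/m.
ω = (4.8×10⁻¹⁹)(0.0377)/5.8×10⁻²⁶ ≈ 3.12×10⁵ rad/s.

ω ≈ 3.12×10⁵ rad/s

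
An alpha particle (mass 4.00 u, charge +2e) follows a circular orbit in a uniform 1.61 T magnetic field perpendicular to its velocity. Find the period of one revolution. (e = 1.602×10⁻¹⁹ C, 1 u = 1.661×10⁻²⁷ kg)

T ≈ 8.09×10⁻⁸ s

The cyclotron period depends only on m, q, B: T = 2πm/(|q|B).
T = 2π(6.644×10⁻²⁷)/((3.204×10⁻¹⁹)(1.61)) ≈ 8.09×10⁻⁸ s.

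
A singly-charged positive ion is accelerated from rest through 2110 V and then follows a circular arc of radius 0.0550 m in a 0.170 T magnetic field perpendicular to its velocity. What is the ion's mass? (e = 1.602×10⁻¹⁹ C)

Combine |q|V = ½mv² and r = mv/(|q|B): eliminate v to get m = qB²r²/(2V).
m = (1.602×10⁻¹⁹)(0.170)²(0.0550)²/(2·2110) ≈ 3.32×10⁻²⁷ kg.

m ≈ 3.32×10⁻²⁷ kg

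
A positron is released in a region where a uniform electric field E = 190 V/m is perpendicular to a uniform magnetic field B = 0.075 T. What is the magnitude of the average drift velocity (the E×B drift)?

The steady drift has the magnetic force balancing the electric force, so v_d = E/B.
v_d = 190/0.075 = 2500 m/s.

v_d ≈ 2500 m/s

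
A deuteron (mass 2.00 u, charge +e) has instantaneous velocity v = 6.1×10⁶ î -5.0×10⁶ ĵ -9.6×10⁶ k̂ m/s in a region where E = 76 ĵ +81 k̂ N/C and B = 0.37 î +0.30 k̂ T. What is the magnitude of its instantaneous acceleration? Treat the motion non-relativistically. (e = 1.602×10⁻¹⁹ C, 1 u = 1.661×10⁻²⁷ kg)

|a| ≈ 2.84×10¹⁴ m/s²

v×B = (-1.50×10⁶, -5.38×10⁶, 1.85×10⁶) N/C.
E + v×B = (-1.50×10⁶, -5.38×10⁶, 1.85×10⁶) N/C.
F = q(E + v×B) = (1.602×10⁻¹⁹ C)·(-1.50×10⁶, -5.38×10⁶, 1.85×10⁶) = (-2.40×10⁻¹³, -8.62×10⁻¹³, 2.96×10⁻¹³) N.
|a| = |F|/m = 9.428×10⁻¹³/3.322×10⁻²⁷ ≈ 2.84×10¹⁴ m/s².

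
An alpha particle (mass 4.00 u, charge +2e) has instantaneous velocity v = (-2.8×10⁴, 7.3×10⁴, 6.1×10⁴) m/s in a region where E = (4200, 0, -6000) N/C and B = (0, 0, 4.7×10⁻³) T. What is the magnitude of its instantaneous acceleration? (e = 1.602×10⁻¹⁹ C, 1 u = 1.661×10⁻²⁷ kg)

v×B = (343, 132, 0) N/C.
E + v×B = (4540, 132, -6000) N/C.
F = q(E + v×B) = (3.204×10⁻¹⁹ C)·(4540, 132, -6000) = (1.46×10⁻¹⁵, 4.22×10⁻¹⁷, -1.92×10⁻¹⁵) N.
|a| = |F|/m = 2.412×10⁻¹⁵/6.644×10⁻²⁷ ≈ 3.63×10¹¹ m/s².

|a| ≈ 3.63×10¹¹ m/s²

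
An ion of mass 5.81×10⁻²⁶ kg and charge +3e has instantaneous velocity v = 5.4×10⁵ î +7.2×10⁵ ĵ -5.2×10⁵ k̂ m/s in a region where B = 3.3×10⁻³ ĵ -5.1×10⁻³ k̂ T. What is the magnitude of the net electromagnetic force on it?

v×B = (-1960, 2750, 1780) N/C.
F = q v×B = (4.806×10⁻¹⁹ C)·(-1960, 2750, 1780) = (-9.40×10⁻¹⁶, 1.32×10⁻¹⁵, 8.56×10⁻¹⁶) N.
|F| = 1.84×10⁻¹⁵ N.

|F| ≈ 1.84×10⁻¹⁵ N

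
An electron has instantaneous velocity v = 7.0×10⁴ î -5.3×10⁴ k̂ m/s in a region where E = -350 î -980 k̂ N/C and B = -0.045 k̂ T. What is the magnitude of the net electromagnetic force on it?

|F| ≈ 5.31×10⁻¹⁶ N

v×B = (0, 3150, 0) N/C.
E + v×B = (-350, 3150, -980) N/C.
F = q(E + v×B) = (−1.602×10⁻¹⁹ C)·(-350, 3150, -980) = (5.61×10⁻¹⁷, -5.05×10⁻¹⁶, 1.57×10⁻¹⁶) N.
|F| = 5.31×10⁻¹⁶ N.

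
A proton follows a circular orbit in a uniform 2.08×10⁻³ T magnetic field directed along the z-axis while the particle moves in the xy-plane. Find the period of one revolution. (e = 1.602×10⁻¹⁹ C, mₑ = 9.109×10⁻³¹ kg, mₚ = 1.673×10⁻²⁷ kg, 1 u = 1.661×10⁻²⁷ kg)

T ≈ 3.15×10⁻⁵ s

The cyclotron period depends only on m, q, B: T = 2πm/(|q|B).
T = 2π(1.673×10⁻²⁷)/((1.602×10⁻¹⁹)(2.08×10⁻³)) ≈ 3.15×10⁻⁵ s.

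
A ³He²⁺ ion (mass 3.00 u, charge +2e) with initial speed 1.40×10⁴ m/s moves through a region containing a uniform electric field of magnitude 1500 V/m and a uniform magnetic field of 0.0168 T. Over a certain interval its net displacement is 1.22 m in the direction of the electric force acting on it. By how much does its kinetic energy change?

ΔKE ≈ 5.86×10⁻¹⁶ J

The magnetic force is always ⟂ v and does no work; only the electric force changes KE.
ΔKE = F_E · d = |q|E d = (3.204×10⁻¹⁹)(1500)(1.22) ≈ 5.86×10⁻¹⁶ J.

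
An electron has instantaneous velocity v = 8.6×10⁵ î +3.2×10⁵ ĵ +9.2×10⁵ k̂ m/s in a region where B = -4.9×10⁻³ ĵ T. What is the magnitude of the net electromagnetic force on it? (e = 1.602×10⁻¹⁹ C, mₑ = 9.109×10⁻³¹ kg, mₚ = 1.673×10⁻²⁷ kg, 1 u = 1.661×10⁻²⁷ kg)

|F| ≈ 9.89×10⁻¹⁶ N

v×B = (4510, 0, -4210) N/C.
F = q v×B = (−1.602×10⁻¹⁹ C)·(4510, 0, -4210) = (-7.22×10⁻¹⁶, 0, 6.75×10⁻¹⁶) N.
|F| = 9.89×10⁻¹⁶ N.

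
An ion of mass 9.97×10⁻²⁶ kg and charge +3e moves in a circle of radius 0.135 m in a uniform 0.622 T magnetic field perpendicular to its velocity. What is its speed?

v ≈ 4.05×10⁵ m/s

From |q|vB = mv²/r, v = |q|Br/m.
v = (4.806×10⁻¹⁹)(0.622)(0.135)/9.97×10⁻²⁶ ≈ 4.05×10⁵ m/s.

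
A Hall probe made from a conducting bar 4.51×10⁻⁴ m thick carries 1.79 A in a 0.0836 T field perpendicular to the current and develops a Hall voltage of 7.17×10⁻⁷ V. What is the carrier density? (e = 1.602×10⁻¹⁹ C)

n ≈ 2.89×10²⁷ m⁻³

From V_H = IB/(n e t), n = IB/(V_H e t).
n = (1.79)(0.0836)/((7.17×10⁻⁷)(1.602×10⁻¹⁹)(4.51×10⁻⁴)) ≈ 2.89×10²⁷ m⁻³.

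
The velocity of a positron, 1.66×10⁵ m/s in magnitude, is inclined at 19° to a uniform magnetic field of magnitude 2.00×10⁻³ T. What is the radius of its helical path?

v⊥ = v sinθ = 1.66×10⁵·sin19° ≈ 5.404×10⁴ m/s.
r = m v⊥/(|q|B) = (9.109×10⁻³¹)(5.404×10⁴)/((1.602×10⁻¹⁹)(2.00×10⁻³)) ≈ 1.54×10⁻⁴ m.

r ≈ 1.54×10⁻⁴ m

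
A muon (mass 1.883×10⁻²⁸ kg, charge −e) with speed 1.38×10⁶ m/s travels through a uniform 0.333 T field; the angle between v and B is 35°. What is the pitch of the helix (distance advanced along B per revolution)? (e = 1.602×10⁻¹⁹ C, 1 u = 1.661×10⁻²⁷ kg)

p ≈ 0.0251 m

v∥ = v cosθ = 1.38×10⁶·cos35° ≈ 1.130×10⁶ m/s.
T = 2πm/(|q|B) = 2π(1.883×10⁻²⁸)/((1.602×10⁻¹⁹)(0.333)) ≈ 2.218×10⁻⁸ s.
pitch = v∥ T = (1.130×10⁶)(2.218×10⁻⁸) ≈ 0.0251 m.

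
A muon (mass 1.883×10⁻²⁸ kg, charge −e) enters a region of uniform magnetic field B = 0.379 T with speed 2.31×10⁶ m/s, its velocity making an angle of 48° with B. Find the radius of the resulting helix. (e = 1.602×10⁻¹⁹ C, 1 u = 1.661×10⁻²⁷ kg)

v⊥ = v sinθ = 2.31×10⁶·sin48° ≈ 1.717×10⁶ m/s.
r = m v⊥/(|q|B) = (1.883×10⁻²⁸)(1.717×10⁶)/((1.602×10⁻¹⁹)(0.379)) ≈ 5.32×10⁻³ m.

r ≈ 5.32×10⁻³ m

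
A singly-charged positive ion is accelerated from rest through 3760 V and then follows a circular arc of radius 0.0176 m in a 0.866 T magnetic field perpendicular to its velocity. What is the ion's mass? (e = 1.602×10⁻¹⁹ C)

m ≈ 4.95×10⁻²⁷ kg

Combine |q|V = ½mv² and r = mv/(|q|B): eliminate v to get m = qB²r²/(2V).
m = (1.602×10⁻¹⁹)(0.866)²(0.0176)²/(2·3760) ≈ 4.95×10⁻²⁷ kg.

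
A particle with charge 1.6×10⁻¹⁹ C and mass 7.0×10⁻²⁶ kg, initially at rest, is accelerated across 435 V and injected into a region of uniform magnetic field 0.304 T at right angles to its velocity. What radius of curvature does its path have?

r ≈ 0.0642 m

Acceleration: |q|V = ½mv² ⇒ v = √(2|q|V/m) = √(2·1.6×10⁻¹⁹·435/7.0×10⁻²⁶) ≈ 4.459×10⁴ m/s.
In the field: r = mv/(|q|B) = (7.0×10⁻²⁶)(4.459×10⁴)/((1.6×10⁻¹⁹)(0.304)) ≈ 0.0642 m.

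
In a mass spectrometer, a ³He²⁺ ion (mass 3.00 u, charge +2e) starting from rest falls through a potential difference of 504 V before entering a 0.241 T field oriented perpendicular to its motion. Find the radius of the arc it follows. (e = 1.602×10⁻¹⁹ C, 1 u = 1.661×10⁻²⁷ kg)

Acceleration: |q|V = ½mv² ⇒ v = √(2|q|V/m) = √(2·3.204×10⁻¹⁹·504/4.983×10⁻²⁷) ≈ 2.546×10⁵ m/s.
In the field: r = mv/(|q|B) = (4.983×10⁻²⁷)(2.546×10⁵)/((3.204×10⁻¹⁹)(0.241)) ≈ 0.0164 m.

r ≈ 0.0164 m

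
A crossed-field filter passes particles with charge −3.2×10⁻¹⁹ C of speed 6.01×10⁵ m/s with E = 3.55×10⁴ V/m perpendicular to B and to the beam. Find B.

B = 0.0591 T

Balance of forces in the selector: qE = qvB ⇒ B = E/v.
B = 3.55×10⁴/6.01×10⁵ = 0.0591 T.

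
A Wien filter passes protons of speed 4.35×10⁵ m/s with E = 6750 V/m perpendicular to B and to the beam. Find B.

Balance of forces in the selector: qE = qvB ⇒ B = E/v.
B = 6750/4.35×10⁵ = 0.0155 T.

B = 0.0155 T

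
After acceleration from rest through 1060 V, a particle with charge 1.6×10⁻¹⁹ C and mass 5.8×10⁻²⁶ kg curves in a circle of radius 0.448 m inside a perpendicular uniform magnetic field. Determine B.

v = √(2|q|V/m) = √(2·1.6×10⁻¹⁹·1060/5.8×10⁻²⁶) ≈ 7.647×10⁴ m/s.
B = mv/(|q|r) = (5.8×10⁻²⁶)(7.647×10⁴)/((1.6×10⁻¹⁹)(0.448)) ≈ 0.0619 T.

B ≈ 0.0619 T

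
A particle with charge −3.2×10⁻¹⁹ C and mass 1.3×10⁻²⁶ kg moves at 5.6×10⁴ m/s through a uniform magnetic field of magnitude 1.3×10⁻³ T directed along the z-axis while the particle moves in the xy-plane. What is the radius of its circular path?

The magnetic force provides the centripetal force: |q|vB = mv²/r.
r = mv/(|q|B) = (1.3×10⁻²⁶)(5.6×10⁴)/((3.2×10⁻¹⁹)(1.3×10⁻³)) ≈ 1.8 m.

r ≈ 1.8 m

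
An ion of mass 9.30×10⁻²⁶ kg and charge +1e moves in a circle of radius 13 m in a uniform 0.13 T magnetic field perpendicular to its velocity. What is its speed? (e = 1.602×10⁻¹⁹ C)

v ≈ 2.9×10⁶ m/s

From |q|vB = mv²/r, v = |q|Br/m.
v = (1.602×10⁻¹⁹)(0.13)(13)/9.30×10⁻²⁶ ≈ 2.9×10⁶ m/s.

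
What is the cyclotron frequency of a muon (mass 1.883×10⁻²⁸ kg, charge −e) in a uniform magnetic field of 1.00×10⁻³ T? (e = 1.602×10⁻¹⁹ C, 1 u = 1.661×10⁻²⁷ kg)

f ≈ 1.35×10⁵ Hz

f = |q|B/(2πm).
f = (1.602×10⁻¹⁹)(1.00×10⁻³)/(2π·1.883×10⁻²⁸) ≈ 1.35×10⁵ Hz.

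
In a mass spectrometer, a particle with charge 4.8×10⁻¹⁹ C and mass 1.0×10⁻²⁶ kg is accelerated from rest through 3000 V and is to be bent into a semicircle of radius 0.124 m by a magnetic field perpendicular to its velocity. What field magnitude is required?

v = √(2|q|V/m) = √(2·4.8×10⁻¹⁹·3000/1.0×10⁻²⁶) ≈ 5.367×10⁵ m/s.
B = mv/(|q|r) = (1.0×10⁻²⁶)(5.367×10⁵)/((4.8×10⁻¹⁹)(0.124)) ≈ 0.0902 T.

B ≈ 0.0902 T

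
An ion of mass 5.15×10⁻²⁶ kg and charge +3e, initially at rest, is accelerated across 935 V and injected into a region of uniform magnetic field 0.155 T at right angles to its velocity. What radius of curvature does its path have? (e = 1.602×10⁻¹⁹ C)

Acceleration: |q|V = ½mv² ⇒ v = √(2|q|V/m) = √(2·4.806×10⁻¹⁹·935/5.15×10⁻²⁶) ≈ 1.321×10⁵ m/s.
In the field: r = mv/(|q|B) = (5.15×10⁻²⁶)(1.321×10⁵)/((4.806×10⁻¹⁹)(0.155)) ≈ 0.0913 m.

r ≈ 0.0913 m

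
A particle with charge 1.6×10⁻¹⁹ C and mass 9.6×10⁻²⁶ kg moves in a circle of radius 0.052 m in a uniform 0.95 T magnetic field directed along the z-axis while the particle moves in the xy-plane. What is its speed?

From |q|vB = mv²/r, v = |q|Br/m.
v = (1.6×10⁻¹⁹)(0.95)(0.052)/9.6×10⁻²⁶ ≈ 8.2×10⁴ m/s.

v ≈ 8.2×10⁴ m/s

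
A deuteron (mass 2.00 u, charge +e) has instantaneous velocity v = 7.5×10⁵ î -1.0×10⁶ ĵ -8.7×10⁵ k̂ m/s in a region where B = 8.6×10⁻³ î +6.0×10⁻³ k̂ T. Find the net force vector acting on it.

F ≈ (-9.61×10⁻¹⁶, -1.92×10⁻¹⁵, 1.38×10⁻¹⁵) N

v×B = (-6000, -1.20×10⁴, 8600) N/C.
F = q v×B = (1.602×10⁻¹⁹ C)·(-6000, -1.20×10⁴, 8600) = (-9.61×10⁻¹⁶, -1.92×10⁻¹⁵, 1.38×10⁻¹⁵) N.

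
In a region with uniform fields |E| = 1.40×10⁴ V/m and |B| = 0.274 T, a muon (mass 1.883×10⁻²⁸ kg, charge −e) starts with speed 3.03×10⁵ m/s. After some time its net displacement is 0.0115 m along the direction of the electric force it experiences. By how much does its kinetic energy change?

The magnetic force is always ⟂ v and does no work; only the electric force changes KE.
ΔKE = F_E · d = |q|E d = (1.602×10⁻¹⁹)(1.40×10⁴)(0.0115) ≈ 2.58×10⁻¹⁷ J.

ΔKE ≈ 2.58×10⁻¹⁷ J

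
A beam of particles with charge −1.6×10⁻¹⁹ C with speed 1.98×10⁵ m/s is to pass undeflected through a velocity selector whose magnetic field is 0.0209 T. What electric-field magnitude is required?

E = 4140 V/m

For straight-line motion qE = qvB, so E = vB.
E = 1.98×10⁵ × 0.0209 = 4140 V/m.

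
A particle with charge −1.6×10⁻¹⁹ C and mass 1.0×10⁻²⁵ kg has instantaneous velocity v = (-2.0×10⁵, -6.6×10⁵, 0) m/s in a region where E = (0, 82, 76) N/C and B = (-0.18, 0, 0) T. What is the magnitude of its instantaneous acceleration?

|a| ≈ 1.90×10¹¹ m/s²

v×B = (0, 0, -1.19×10⁵) N/C.
E + v×B = (0, 82.0, -1.19×10⁵) N/C.
F = q(E + v×B) = (−1.6×10⁻¹⁹ C)·(0, 82.0, -1.19×10⁵) = (0, -1.31×10⁻¹⁷, 1.90×10⁻¹⁴) N.
|a| = |F|/m = 1.900×10⁻¹⁴/1.0×10⁻²⁵ ≈ 1.90×10¹¹ m/s².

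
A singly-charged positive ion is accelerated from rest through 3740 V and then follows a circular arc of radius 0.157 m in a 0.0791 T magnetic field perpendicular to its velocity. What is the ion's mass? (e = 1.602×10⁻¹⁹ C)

Combine |q|V = ½mv² and r = mv/(|q|B): eliminate v to get m = qB²r²/(2V).
m = (1.602×10⁻¹⁹)(0.0791)²(0.157)²/(2·3740) ≈ 3.30×10⁻²⁷ kg.

m ≈ 3.30×10⁻²⁷ kg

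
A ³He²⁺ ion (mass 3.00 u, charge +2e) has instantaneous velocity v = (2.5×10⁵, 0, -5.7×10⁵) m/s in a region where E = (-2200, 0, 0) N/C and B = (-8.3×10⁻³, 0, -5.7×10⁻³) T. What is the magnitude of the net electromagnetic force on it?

|F| ≈ 2.09×10⁻¹⁵ N

v×B = (0, 6160, 0) N/C.
E + v×B = (-2200, 6160, 0) N/C.
F = q(E + v×B) = (3.204×10⁻¹⁹ C)·(-2200, 6160, 0) = (-7.05×10⁻¹⁶, 1.97×10⁻¹⁵, 0) N.
|F| = 2.09×10⁻¹⁵ N.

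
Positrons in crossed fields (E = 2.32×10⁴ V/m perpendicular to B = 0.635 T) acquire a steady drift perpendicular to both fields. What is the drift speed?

v_d ≈ 3.65×10⁴ m/s

The E×B drift speed is v_d = E/B.
v_d = 2.32×10⁴/0.635 = 3.65×10⁴ m/s.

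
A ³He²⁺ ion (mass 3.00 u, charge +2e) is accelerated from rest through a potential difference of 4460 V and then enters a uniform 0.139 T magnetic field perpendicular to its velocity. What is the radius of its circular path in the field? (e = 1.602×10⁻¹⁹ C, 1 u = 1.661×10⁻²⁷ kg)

r ≈ 0.0847 m

Acceleration: |q|V = ½mv² ⇒ v = √(2|q|V/m) = √(2·3.204×10⁻¹⁹·4460/4.983×10⁻²⁷) ≈ 7.573×10⁵ m/s.
In the field: r = mv/(|q|B) = (4.983×10⁻²⁷)(7.573×10⁵)/((3.204×10⁻¹⁹)(0.139)) ≈ 0.0847 m.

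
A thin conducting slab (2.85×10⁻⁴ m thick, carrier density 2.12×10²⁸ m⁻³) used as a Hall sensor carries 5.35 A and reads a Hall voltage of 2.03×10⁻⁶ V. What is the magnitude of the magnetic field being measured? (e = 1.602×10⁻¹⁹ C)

From V_H = IB/(n e t), B = V_H n e t / I.
B = (2.03×10⁻⁶)(2.12×10²⁸)(1.602×10⁻¹⁹)(2.85×10⁻⁴)/5.35 ≈ 0.367 T.

B ≈ 0.367 T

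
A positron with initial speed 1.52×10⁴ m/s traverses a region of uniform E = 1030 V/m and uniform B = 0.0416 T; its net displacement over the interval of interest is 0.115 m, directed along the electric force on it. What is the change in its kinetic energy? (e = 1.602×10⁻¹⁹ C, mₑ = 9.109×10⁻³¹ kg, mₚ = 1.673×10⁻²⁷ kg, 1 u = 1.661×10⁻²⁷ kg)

The magnetic force is always ⟂ v and does no work; only the electric force changes KE.
ΔKE = F_E · d = |q|E d = (1.602×10⁻¹⁹)(1030)(0.115) ≈ 1.90×10⁻¹⁷ J.

ΔKE ≈ 1.90×10⁻¹⁷ J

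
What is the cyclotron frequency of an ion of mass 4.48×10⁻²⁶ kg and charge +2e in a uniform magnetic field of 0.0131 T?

f ≈ 1.49×10⁴ Hz

f = |q|B/(2πm).
f = (3.204×10⁻¹⁹)(0.0131)/(2π·4.48×10⁻²⁶) ≈ 1.49×10⁴ Hz.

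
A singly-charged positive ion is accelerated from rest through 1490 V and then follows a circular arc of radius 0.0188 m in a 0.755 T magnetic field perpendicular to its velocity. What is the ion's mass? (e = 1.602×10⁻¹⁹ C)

m ≈ 1.08×10⁻²⁶ kg

Combine |q|V = ½mv² and r = mv/(|q|B): eliminate v to get m = qB²r²/(2V).
m = (1.602×10⁻¹⁹)(0.755)²(0.0188)²/(2·1490) ≈ 1.08×10⁻²⁶ kg.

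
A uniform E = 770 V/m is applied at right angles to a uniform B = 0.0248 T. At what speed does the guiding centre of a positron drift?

In crossed fields the guiding centre drifts at v_d = |E×B|/B² = E/B, independent of charge and mass.
v_d = 770/0.0248 = 3.10×10⁴ m/s.

v_d ≈ 3.10×10⁴ m/s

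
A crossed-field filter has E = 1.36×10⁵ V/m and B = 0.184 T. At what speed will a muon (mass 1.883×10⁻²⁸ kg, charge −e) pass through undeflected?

Straight-line motion ⇒ electric and magnetic forces cancel, so E = vB.
v = E/B = 1.36×10⁵/0.184 = 7.39×10⁵ m/s.

v = 7.39×10⁵ m/s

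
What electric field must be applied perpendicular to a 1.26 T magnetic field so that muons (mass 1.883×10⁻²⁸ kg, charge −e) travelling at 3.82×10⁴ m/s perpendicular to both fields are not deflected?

For straight-line motion qE = qvB, so E = vB.
E = 3.82×10⁴ × 1.26 = 4.81×10⁴ V/m.

E = 4.81×10⁴ V/m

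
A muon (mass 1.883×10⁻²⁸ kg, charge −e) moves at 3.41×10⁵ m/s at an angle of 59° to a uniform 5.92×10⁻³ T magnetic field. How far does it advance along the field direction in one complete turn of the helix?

p ≈ 0.219 m

v∥ = v cosθ = 3.41×10⁵·cos59° ≈ 1.756×10⁵ m/s.
T = 2πm/(|q|B) = 2π(1.883×10⁻²⁸)/((1.602×10⁻¹⁹)(5.92×10⁻³)) ≈ 1.248×10⁻⁶ s.
pitch = v∥ T = (1.756×10⁵)(1.248×10⁻⁶) ≈ 0.219 m.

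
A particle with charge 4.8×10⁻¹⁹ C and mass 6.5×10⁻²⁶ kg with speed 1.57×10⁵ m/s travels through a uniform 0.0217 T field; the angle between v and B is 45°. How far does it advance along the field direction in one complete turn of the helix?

v∥ = v cosθ = 1.57×10⁵·cos45° ≈ 1.110×10⁵ m/s.
T = 2πm/(|q|B) = 2π(6.5×10⁻²⁶)/((4.8×10⁻¹⁹)(0.0217)) ≈ 3.921×10⁻⁵ s.
pitch = v∥ T = (1.110×10⁵)(3.921×10⁻⁵) ≈ 4.35 m.

p ≈ 4.35 m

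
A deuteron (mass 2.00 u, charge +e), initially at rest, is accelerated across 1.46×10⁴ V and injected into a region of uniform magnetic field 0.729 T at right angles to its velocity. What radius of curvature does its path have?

Acceleration: |q|V = ½mv² ⇒ v = √(2|q|V/m) = √(2·1.602×10⁻¹⁹·1.46×10⁴/3.322×10⁻²⁷) ≈ 1.187×10⁶ m/s.
In the field: r = mv/(|q|B) = (3.322×10⁻²⁷)(1.187×10⁶)/((1.602×10⁻¹⁹)(0.729)) ≈ 0.0338 m.

r ≈ 0.0338 m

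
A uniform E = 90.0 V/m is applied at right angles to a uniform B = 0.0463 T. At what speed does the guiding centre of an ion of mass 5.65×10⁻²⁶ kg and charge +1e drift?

The steady drift has the magnetic force balancing the electric force, so v_d = E/B.
v_d = 90.0/0.0463 = 1940 m/s.

v_d ≈ 1940 m/s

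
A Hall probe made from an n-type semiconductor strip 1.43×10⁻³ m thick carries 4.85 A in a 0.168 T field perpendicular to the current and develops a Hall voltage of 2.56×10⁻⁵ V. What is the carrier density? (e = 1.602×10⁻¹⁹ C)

n ≈ 1.39×10²⁶ m⁻³

From V_H = IB/(n e t), n = IB/(V_H e t).
n = (4.85)(0.168)/((2.56×10⁻⁵)(1.602×10⁻¹⁹)(1.43×10⁻³)) ≈ 1.39×10²⁶ m⁻³.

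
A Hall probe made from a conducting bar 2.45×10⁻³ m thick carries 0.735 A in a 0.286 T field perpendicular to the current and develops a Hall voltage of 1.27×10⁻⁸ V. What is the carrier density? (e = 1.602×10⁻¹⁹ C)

n ≈ 4.22×10²⁸ m⁻³

From V_H = IB/(n e t), n = IB/(V_H e t).
n = (0.735)(0.286)/((1.27×10⁻⁸)(1.602×10⁻¹⁹)(2.45×10⁻³)) ≈ 4.22×10²⁸ m⁻³.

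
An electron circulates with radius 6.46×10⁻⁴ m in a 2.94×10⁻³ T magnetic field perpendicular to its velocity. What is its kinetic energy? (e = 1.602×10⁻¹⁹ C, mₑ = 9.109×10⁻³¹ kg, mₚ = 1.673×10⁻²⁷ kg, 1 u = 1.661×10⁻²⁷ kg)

KE ≈ 5.08×10⁻²⁰ J

v = |q|Br/m, then KE = ½mv² = (qBr)²/(2m).
v = (1.602×10⁻¹⁹)(2.94×10⁻³)(6.46×10⁻⁴)/9.109×10⁻³¹ ≈ 3.340×10⁵ m/s.
KE = ½(9.109×10⁻³¹)(3.340×10⁵)² ≈ 5.08×10⁻²⁰ J.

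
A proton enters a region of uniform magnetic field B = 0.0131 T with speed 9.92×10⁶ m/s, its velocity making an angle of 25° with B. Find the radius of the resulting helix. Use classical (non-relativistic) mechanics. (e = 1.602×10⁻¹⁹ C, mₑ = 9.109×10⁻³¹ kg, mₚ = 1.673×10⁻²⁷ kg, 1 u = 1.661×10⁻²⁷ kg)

r ≈ 3.34 m

v⊥ = v sinθ = 9.92×10⁶·sin25° ≈ 4.192×10⁶ m/s.
r = m v⊥/(|q|B) = (1.673×10⁻²⁷)(4.192×10⁶)/((1.602×10⁻¹⁹)(0.0131)) ≈ 3.34 m.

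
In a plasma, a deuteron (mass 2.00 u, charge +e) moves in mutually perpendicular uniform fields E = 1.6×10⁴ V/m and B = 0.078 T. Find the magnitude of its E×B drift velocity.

The E×B drift speed is v_d = E/B.
v_d = 1.6×10⁴/0.078 = 2.1×10⁵ m/s.

v_d ≈ 2.1×10⁵ m/s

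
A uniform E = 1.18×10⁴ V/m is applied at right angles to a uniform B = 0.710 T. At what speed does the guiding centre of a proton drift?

In crossed fields the guiding centre drifts at v_d = |E×B|/B² = E/B, independent of charge and mass.
v_d = 1.18×10⁴/0.710 = 1.66×10⁴ m/s.

v_d ≈ 1.66×10⁴ m/s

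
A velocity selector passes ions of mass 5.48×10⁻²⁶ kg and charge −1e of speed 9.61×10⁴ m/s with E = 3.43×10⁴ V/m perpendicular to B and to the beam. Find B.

Balance of forces in the selector: qE = qvB ⇒ B = E/v.
B = 3.43×10⁴/9.61×10⁴ = 0.357 T.

B = 0.357 T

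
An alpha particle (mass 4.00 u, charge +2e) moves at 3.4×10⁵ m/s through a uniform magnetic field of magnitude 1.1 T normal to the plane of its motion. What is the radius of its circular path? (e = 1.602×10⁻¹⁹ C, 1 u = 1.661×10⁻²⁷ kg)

The magnetic force provides the centripetal force: |q|vB = mv²/r.
r = mv/(|q|B) = (6.644×10⁻²⁷)(3.4×10⁵)/((3.204×10⁻¹⁹)(1.1)) ≈ 6.4×10⁻³ m.

r ≈ 6.4×10⁻³ m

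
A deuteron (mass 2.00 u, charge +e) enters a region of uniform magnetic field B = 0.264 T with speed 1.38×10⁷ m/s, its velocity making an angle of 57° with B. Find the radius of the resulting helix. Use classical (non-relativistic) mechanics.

v⊥ = v sinθ = 1.38×10⁷·sin57° ≈ 1.157×10⁷ m/s.
r = m v⊥/(|q|B) = (3.322×10⁻²⁷)(1.157×10⁷)/((1.602×10⁻¹⁹)(0.264)) ≈ 0.909 m.

r ≈ 0.909 m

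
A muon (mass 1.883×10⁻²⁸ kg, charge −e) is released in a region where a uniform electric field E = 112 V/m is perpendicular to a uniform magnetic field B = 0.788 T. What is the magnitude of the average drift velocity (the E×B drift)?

The E×B drift speed is v_d = E/B.
v_d = 112/0.788 = 142 m/s.

v_d ≈ 142 m/s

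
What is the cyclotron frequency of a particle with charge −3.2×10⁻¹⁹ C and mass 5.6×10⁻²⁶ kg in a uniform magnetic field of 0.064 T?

f ≈ 5.8×10⁴ Hz

f = |q|B/(2πm).
f = (3.2×10⁻¹⁹)(0.064)/(2π·5.6×10⁻²⁶) ≈ 5.8×10⁴ Hz.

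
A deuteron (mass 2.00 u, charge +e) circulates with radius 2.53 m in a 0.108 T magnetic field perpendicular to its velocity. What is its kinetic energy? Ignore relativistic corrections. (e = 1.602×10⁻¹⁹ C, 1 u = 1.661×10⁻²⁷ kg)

v = |q|Br/m, then KE = ½mv² = (qBr)²/(2m).
v = (1.602×10⁻¹⁹)(0.108)(2.53)/3.322×10⁻²⁷ ≈ 1.318×10⁷ m/s.
KE = ½(3.322×10⁻²⁷)(1.318×10⁷)² ≈ 2.88×10⁻¹³ J = 1.80×10⁶ eV.

KE ≈ 1.80×10⁶ eV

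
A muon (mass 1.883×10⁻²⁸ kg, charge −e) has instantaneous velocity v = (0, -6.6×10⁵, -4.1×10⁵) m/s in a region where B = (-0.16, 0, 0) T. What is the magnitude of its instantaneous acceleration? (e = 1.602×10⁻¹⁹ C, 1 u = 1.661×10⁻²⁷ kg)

v×B = (0, 6.56×10⁴, -1.06×10⁵) N/C.
F = q v×B = (−1.602×10⁻¹⁹ C)·(0, 6.56×10⁴, -1.06×10⁵) = (0, -1.05×10⁻¹⁴, 1.69×10⁻¹⁴) N.
|a| = |F|/m = 1.992×10⁻¹⁴/1.883×10⁻²⁸ ≈ 1.06×10¹⁴ m/s².

|a| ≈ 1.06×10¹⁴ m/s²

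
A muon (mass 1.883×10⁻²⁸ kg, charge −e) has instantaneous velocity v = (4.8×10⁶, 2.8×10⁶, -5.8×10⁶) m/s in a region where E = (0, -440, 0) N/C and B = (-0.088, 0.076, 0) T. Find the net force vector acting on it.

v×B = (4.41×10⁵, 5.10×10⁵, 6.11×10⁵) N/C.
E + v×B = (4.41×10⁵, 5.10×10⁵, 6.11×10⁵) N/C.
F = q(E + v×B) = (−1.602×10⁻¹⁹ C)·(4.41×10⁵, 5.10×10⁵, 6.11×10⁵) = (-7.06×10⁻¹⁴, -8.17×10⁻¹⁴, -9.79×10⁻¹⁴) N.

F ≈ (-7.06×10⁻¹⁴, -8.17×10⁻¹⁴, -9.79×10⁻¹⁴) N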